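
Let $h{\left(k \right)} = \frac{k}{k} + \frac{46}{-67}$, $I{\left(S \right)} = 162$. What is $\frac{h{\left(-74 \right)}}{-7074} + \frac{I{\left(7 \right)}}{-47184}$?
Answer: $- \frac{2160335}{621200952} \approx -0.0034777$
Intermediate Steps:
$h{\left(k \right)} = \frac{21}{67}$ ($h{\left(k \right)} = 1 + 46 \left(- \frac{1}{67}\right) = 1 - \frac{46}{67} = \frac{21}{67}$)
$\frac{h{\left(-74 \right)}}{-7074} + \frac{I{\left(7 \right)}}{-47184} = \frac{21}{67 \left(-7074\right)} + \frac{162}{-47184} = \frac{21}{67} \left(- \frac{1}{7074}\right) + 162 \left(- \frac{1}{47184}\right) = - \frac{7}{157986} - \frac{27}{7864} = - \frac{2160335}{621200952}$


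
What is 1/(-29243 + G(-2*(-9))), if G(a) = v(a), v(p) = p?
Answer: -1/29225 ≈ -3.4217e-5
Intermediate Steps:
G(a) = a
1/(-29243 + G(-2*(-9))) = 1/(-29243 - 2*(-9)) = 1/(-29243 + 18) = 1/(-29225) = -1/29225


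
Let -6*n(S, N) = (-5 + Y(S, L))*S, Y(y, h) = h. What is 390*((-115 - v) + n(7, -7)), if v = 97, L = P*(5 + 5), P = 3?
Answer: -94055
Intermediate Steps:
L = 30 (L = 3*(5 + 5) = 3*10 = 30)
n(S, N) = -25*S/6 (n(S, N) = -(-5 + 30)*S/6 = -25*S/6)
390*((-115 - v) + n(7, -7)) = 390*((-115 - 1*97) - 25/6*7) = 390*((-115 - 97) - 175/6) = 390*(-212 - 175/6) = 390*(-1447/6) = -94055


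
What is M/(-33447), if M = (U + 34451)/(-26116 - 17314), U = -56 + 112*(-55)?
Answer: 5647/290520642 ≈ 1.9438e-5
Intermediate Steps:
U = -6216 (U = -56 - 6160 = -6216)
M = -5647/8686 (M = (-6216 + 34451)/(-26116 - 17314) = 28235/(-43430) = 28235*(-1/43430) = -5647/8686 ≈ -0.65013)
M/(-33447) = -5647/8686/(-33447) = -5647/8686*(-1/33447) = 5647/290520642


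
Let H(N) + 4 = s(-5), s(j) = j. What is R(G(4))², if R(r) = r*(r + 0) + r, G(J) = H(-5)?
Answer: 5184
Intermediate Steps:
H(N) = -9 (H(N) = -4 - 5 = -9)
G(J) = -9
R(r) = r + r² (R(r) = r*r + r = r² + r = r + r²)
R(G(4))² = (-9*(1 - 9))² = (-9*(-8))² = 72² = 5184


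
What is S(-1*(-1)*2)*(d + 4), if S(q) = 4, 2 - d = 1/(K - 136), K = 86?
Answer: 602/25 ≈ 24.080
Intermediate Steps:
d = 101/50 (d = 2 - 1/(86 - 136) = 2 - 1/(-50) = 2 - 1*(-1/50) = 2 + 1/50 = 101/50 ≈ 2.0200)
S(-1*(-1)*2)*(d + 4) = 4*(101/50 + 4) = 4*(301/50) = 602/25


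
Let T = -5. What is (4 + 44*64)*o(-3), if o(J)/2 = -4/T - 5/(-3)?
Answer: 13912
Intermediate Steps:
o(J) = 74/15 (o(J) = 2*(-4/(-5) - 5/(-3)) = 2*(-4*(-1/5) - 5*(-1/3)) = 2*(4/5 + 5/3) = 2*(37/15) = 74/15)
(4 + 44*64)*o(-3) = (4 + 44*64)*(74/15) = (4 + 2816)*(74/15) = 2820*(74/15) = 13912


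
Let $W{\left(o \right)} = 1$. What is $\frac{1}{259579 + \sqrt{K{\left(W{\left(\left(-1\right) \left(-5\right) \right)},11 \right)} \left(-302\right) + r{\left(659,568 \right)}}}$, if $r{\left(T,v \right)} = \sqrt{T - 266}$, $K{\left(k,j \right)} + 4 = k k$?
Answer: $\frac{1}{259579 + \sqrt{906 + \sqrt{393}}} \approx 3.8519 \cdot 10^{-6}$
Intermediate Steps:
$K{\left(k,j \right)} = -4 + k^{2}$ ($K{\left(k,j \right)} = -4 + k k = -4 + k^{2}$)
$r{\left(T,v \right)} = \sqrt{-266 + T}$
$\frac{1}{259579 + \sqrt{K{\left(W{\left(\left(-1\right) \left(-5\right) \right)},11 \right)} \left(-302\right) + r{\left(659,568 \right)}}} = \frac{1}{259579 + \sqrt{\left(-4 + 1^{2}\right) \left(-302\right) + \sqrt{-266 + 659}}} = \frac{1}{259579 + \sqrt{\left(-4 + 1\right) \left(-302\right) + \sqrt{393}}} = \frac{1}{259579 + \sqrt{\left(-3\right) \left(-302\right) + \sqrt{393}}} = \frac{1}{259579 + \sqrt{906 + \sqrt{393}}}$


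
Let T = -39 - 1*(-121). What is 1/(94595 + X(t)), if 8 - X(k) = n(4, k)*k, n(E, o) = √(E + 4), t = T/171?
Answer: 2766286323/261698984960977 + 28044*√2/261698984960977 ≈ 1.0571e-5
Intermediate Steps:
T = 82 (T = -39 + 121 = 82)
t = 82/171 ≈ 0.47953
n(E, o) = √(4 + E)
X(k) = 8 - 2*k*√2 (X(k) = 8 - √(4 + 4)*k = 8 - √8*k = 8 - 2*√2*k = 8 - 2*k*√2)
1/(94595 + X(t)) = 1/(94595 + (8 - 2*82/171*√2)) = 1/(94595 + (8 - 164*√2/171)) = 1/(94603 - 164*√2/171)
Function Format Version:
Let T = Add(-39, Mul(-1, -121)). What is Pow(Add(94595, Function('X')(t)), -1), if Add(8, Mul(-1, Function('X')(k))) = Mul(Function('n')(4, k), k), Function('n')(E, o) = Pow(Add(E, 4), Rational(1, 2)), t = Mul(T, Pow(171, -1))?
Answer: Add(Rational(2766286323, 261698984960977), Mul(Rational(28044, 261698984960977), Pow(2, Rational(1, 2)))) ≈ 1.0571e-5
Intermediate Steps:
T = 82 (T = Add(-39, 121) = 82)
t = Rational(82, 171) (t = Mul(82, Pow(171, -1)) = Mul(82, Rational(1, 171)) = Rational(82, 171) ≈ 0.47953)
Function('n')(E, o) = Pow(Add(4, E), Rational(1, 2))
Function('X')(k) = Add(8, Mul(-2, k, Pow(2, Rational(1, 2)))) (Function('X')(k) = Add(8, Mul(-1, Mul(Pow(Add(4, 4), Rational(1, 2)), k))) = Add(8, Mul(-1, Mul(Pow(8, Rational(1, 2)), k))) = Add(8, Mul(-1, Mul(Mul(2, Pow(2, Rational(1, 2))), k))) = Add(8, Mul(-1, Mul(2, k, Pow(2, Rational(1, 2))))) = Add(8, Mul(-2, k, Pow(2, Rational(1, 2)))))
Pow(Add(94595, Function('X')(t)), -1) = Pow(Add(94595, Add(8, Mul(-2, Rational(82, 171), Pow(2, Rational(1, 2))))), -1) = Pow(Add(94595, Add(8, Mul(Rational(-164, 171), Pow(2, Rational(1, 2))))), -1) = Pow(Add(94603, Mul(Rational(-164, 171), Pow(2, Rational(1, 2)))), -1)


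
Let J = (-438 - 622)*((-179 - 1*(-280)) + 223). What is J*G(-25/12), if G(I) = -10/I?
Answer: -1648512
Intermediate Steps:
J = -343440 (J = -1060*((-179 + 280) + 223) = -1060*(101 + 223) = -1060*324 = -343440)
J*G(-25/12) = -(-3434400)/((-25/12)) = -(-3434400)/((-25*1/12)) = -(-3434400)/(-25/12) = -(-3434400)*(-12)/25 = -343440*24/5 = -1648512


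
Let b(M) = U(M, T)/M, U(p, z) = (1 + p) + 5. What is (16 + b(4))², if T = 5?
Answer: 1369/4 ≈ 342.25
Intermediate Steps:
U(p, z) = 6 + p
b(M) = (6 + M)/M
(16 + b(4))² = (16 + (6 + 4)/4)² = (16 + (¼)*10)² = (16 + 5/2)² = (37/2)² = 1369/4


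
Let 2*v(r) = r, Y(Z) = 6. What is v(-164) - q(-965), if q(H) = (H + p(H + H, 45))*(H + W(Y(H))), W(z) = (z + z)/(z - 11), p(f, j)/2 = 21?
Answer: -4464961/5 ≈ -8.9299e+5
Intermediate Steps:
v(r) = r/2
p(f, j) = 42 (p(f, j) = 2*21 = 42)
W(z) = 2*z/(-11 + z) (W(z) = (2*z)/(-11 + z) = 2*z/(-11 + z))
q(H) = (42 + H)*(-12/5 + H) (q(H) = (H + 42)*(H + 2*6/(-11 + 6)) = (42 + H)*(H + 2*6/(-5)) = (42 + H)*(H + 2*6*(-⅕)) = (42 + H)*(H - 12/5) = (42 + H)*(-12/5 + H))
v(-164) - q(-965) = (½)*(-164) - (-504/5 + (-965)² + (198/5)*(-965)) = -82 - (-504/5 + 931225 - 38214) = -82 - 1*4464551/5 = -82 - 4464551/5 = -4464961/5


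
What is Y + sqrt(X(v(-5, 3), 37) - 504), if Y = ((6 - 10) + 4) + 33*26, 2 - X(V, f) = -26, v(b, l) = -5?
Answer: 858 + 2*I*sqrt(119) ≈ 858.0 + 21.817*I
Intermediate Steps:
X(V, f) = 28 (X(V, f) = 2 - 1*(-26) = 2 + 26 = 28)
Y = 858 (Y = (-4 + 4) + 858 = 0 + 858 = 858)
Y + sqrt(X(v(-5, 3), 37) - 504) = 858 + sqrt(28 - 504) = 858 + sqrt(-476) = 858 + 2*I*sqrt(119)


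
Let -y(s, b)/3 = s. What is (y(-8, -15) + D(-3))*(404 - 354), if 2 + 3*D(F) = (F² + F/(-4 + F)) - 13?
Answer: 7750/7 ≈ 1107.1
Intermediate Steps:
D(F) = -5 + F²/3 + F/(3*(-4 + F)) (D(F) = -⅔ + ((F² + F/(-4 + F)) - 13)/3 = -⅔ + (-13 + F² + F/(-4 + F))/3 = -⅔ + (-13/3 + F²/3 + F/(3*(-4 + F))) = -5 + F²/3 + F/(3*(-4 + F)))
y(s, b) = -3*s
(y(-8, -15) + D(-3))*(404 - 354) = (-3*(-8) + (60 + (-3)³ - 14*(-3) - 4*(-3)²)/(3*(-4 - 3)))*(404 - 354) = (24 + (⅓)*(60 - 27 + 42 - 4*9)/(-7))*50 = (24 + (⅓)*(-⅐)*(60 - 27 + 42 - 36))*50 = (24 + (⅓)*(-⅐)*39)*50 = (24 - 13/7)*50 = (155/7)*50 = 7750/7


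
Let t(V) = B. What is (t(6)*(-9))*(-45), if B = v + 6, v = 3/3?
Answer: 2835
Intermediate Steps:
v = 1 (v = 3*(1/3) = 1)
B = 7 (B = 1 + 6 = 7)
t(V) = 7
(t(6)*(-9))*(-45) = (7*(-9))*(-45) = -63*(-45) = 2835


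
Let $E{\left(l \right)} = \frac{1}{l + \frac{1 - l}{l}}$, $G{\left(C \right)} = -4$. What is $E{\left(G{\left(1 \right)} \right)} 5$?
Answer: $- \frac{20}{21} \approx -0.95238$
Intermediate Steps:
$E{\left(l \right)} = \frac{1}{l + \frac{1 - l}{l}}$
$E{\left(G{\left(1 \right)} \right)} 5 = - \frac{4}{1 + \left(-4\right)^{2} - -4} \cdot 5 = - \frac{4}{1 + 16 + 4} \cdot 5 = - \frac{4}{21} \cdot 5 = \left(-4\right) \frac{1}{21} \cdot 5 = \left(- \frac{4}{21}\right) 5 = - \frac{20}{21}$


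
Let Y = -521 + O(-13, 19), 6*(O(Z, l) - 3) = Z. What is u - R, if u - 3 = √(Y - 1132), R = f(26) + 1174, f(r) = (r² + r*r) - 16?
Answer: -2507 + I*√59478/6 ≈ -2507.0 + 40.647*I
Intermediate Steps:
O(Z, l) = 3 + Z/6
f(r) = -16 + 2*r² (f(r) = (r² + r²) - 16 = 2*r² - 16 = -16 + 2*r²)
Y = -3121/6 (Y = -521 + (3 + (⅙)*(-13)) = -521 + (3 - 13/6) = -521 + ⅚ = -3121/6 ≈ -520.17)
R = 2510 (R = (-16 + 2*26²) + 1174 = (-16 + 2*676) + 1174 = (-16 + 1352) + 1174 = 1336 + 1174 = 2510)
u = 3 + I*√59478/6 (u = 3 + √(-3121/6 - 1132) = 3 + √(-9913/6) = 3 + I*√59478/6 ≈ 3.0 + 40.647*I)
u - R = (3 + I*√59478/6) - 1*2510 = (3 + I*√59478/6) - 2510 = -2507 + I*√59478/6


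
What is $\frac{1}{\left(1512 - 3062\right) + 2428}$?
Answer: $\frac{1}{878} \approx 0.001139$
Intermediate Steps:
$\frac{1}{\left(1512 - 3062\right) + 2428} = \frac{1}{-1550 + 2428} = \frac{1}{878}$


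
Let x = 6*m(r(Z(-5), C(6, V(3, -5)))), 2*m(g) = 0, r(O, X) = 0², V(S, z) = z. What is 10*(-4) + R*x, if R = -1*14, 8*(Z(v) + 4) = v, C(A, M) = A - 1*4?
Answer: -40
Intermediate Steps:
C(A, M) = -4 + A (C(A, M) = A - 4 = -4 + A)
Z(v) = -4 + v/8
r(O, X) = 0
R = -14
m(g) = 0 (m(g) = (½)*0 = 0)
x = 0 (x = 6*0 = 0)
10*(-4) + R*x = 10*(-4) - 14*0 = -40 + 0 = -40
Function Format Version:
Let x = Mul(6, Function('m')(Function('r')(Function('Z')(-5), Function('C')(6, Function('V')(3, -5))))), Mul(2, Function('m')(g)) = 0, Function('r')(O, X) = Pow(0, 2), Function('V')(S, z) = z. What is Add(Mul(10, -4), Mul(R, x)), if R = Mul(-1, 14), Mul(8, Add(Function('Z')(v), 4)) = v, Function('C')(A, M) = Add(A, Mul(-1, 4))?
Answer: -40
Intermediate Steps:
Function('C')(A, M) = Add(-4, A) (Function('C')(A, M) = Add(A, -4) = Add(-4, A))
Function('Z')(v) = Add(-4, Mul(Rational(1, 8), v))
Function('r')(O, X) = 0
R = -14
Function('m')(g) = 0 (Function('m')(g) = Mul(Rational(1, 2), 0) = 0)
x = 0 (x = Mul(6, 0) = 0)
Add(Mul(10, -4), Mul(R, x)) = Add(Mul(10, -4), Mul(-14, 0)) = Add(-40, 0) = -40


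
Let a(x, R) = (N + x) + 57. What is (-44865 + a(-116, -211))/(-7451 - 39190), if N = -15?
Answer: 44939/46641 ≈ 0.96351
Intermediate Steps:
a(x, R) = 42 + x (a(x, R) = (-15 + x) + 57 = 42 + x)
(-44865 + a(-116, -211))/(-7451 - 39190) = (-44865 + (42 - 116))/(-7451 - 39190) = (-44865 - 74)/(-46641) = -44939*(-1/46641) = 44939/46641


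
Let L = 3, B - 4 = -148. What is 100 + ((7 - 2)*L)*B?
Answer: -2060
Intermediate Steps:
B = -144 (B = 4 - 148 = -144)
100 + ((7 - 2)*L)*B = 100 + ((7 - 2)*3)*(-144) = 100 + (5*3)*(-144) = 100 + 15*(-144) = 100 - 2160 = -2060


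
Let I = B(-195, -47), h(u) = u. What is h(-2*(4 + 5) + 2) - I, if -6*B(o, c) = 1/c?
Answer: -4513/282 ≈ -16.004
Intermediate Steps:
B(o, c) = -1/(6*c)
I = 1/282 (I = -1/6/(-47) = -1/6*(-1/47) = 1/282 ≈ 0.0035461)
h(-2*(4 + 5) + 2) - I = (-2*(4 + 5) + 2) - 1*1/282 = (-2*9 + 2) - 1/282 = (-18 + 2) - 1/282 = -16 - 1/282 = -4513/282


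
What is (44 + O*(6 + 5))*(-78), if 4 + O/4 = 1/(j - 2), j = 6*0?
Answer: 12012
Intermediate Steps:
j = 0
O = -18 (O = -16 + 4/(0 - 2) = -16 + 4/(-2) = -16 + 4*(-½) = -16 - 2 = -18)
(44 + O*(6 + 5))*(-78) = (44 - 18*(6 + 5))*(-78) = (44 - 18*11)*(-78) = (44 - 198)*(-78) = -154*(-78) = 12012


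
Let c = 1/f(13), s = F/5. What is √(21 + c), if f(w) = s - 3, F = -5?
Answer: √83/2 ≈ 4.5552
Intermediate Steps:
s = -1 (s = -5/5 = -5*⅕ = -1)
f(w) = -4 (f(w) = -1 - 3 = -4)
c = -¼ (c = 1/(-4) = -¼ ≈ -0.25000)
√(21 + c) = √(21 - ¼) = √(83/4) = √83/2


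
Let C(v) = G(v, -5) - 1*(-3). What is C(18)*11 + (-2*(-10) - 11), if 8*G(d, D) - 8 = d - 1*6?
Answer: 139/2 ≈ 69.500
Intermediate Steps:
G(d, D) = 1/4 + d/8 (G(d, D) = 1 + (d - 1*6)/8 = 1 + (d - 6)/8 = 1 + (-6 + d)/8 = 1 + (-3/4 + d/8) = 1/4 + d/8)
C(v) = 13/4 + v/8 (C(v) = (1/4 + v/8) - 1*(-3) = (1/4 + v/8) + 3 = 13/4 + v/8)
C(18)*11 + (-2*(-10) - 11) = (13/4 + (1/8)*18)*11 + (-2*(-10) - 11) = (13/4 + 9/4)*11 + (20 - 11) = (11/2)*11 + 9 = 121/2 + 9 = 139/2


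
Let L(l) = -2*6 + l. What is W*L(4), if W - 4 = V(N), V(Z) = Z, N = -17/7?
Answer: -88/7 ≈ -12.571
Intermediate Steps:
L(l) = -12 + l
N = -17/7 (N = -17*⅐ = -17/7 ≈ -2.4286)
W = 11/7 (W = 4 - 17/7 = 11/7 ≈ 1.5714)
W*L(4) = 11*(-12 + 4)/7 = (11/7)*(-8) = -88/7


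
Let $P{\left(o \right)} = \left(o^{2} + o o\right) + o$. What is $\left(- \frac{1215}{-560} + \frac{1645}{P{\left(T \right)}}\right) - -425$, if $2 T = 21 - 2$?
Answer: $\frac{927441}{2128} \approx 435.83$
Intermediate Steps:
$T = \frac{19}{2}$ ($T = \frac{21 - 2}{2} = \frac{1}{2} \cdot 19 = \frac{19}{2} \approx 9.5$)
$P{\left(o \right)} = o + 2 o^{2}$ ($P{\left(o \right)} = \left(o^{2} + o^{2}\right) + o = 2 o^{2} + o = o + 2 o^{2}$)
$\left(- \frac{1215}{-560} + \frac{1645}{P{\left(T \right)}}\right) - -425 = \left(- \frac{1215}{-560} + \frac{1645}{\frac{19}{2} \left(1 + 2 \cdot \frac{19}{2}\right)}\right) - -425 = \left(\left(-1215\right) \left(- \frac{1}{560}\right) + \frac{1645}{\frac{19}{2} \left(1 + 19\right)}\right) + 425 = \left(\frac{243}{112} + \frac{1645}{\frac{19}{2} \cdot 20}\right) + 425 = \left(\frac{243}{112} + \frac{1645}{190}\right) + 425 = \left(\frac{243}{112} + 1645 \cdot \frac{1}{190}\right) + 425 = \left(\frac{243}{112} + \frac{329}{38}\right) + 425 = \frac{23041}{2128} + 425 = \frac{927441}{2128}$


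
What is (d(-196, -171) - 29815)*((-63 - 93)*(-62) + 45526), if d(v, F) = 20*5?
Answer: -1640208570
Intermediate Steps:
d(v, F) = 100
(d(-196, -171) - 29815)*((-63 - 93)*(-62) + 45526) = (100 - 29815)*((-63 - 93)*(-62) + 45526) = -29715*(-156*(-62) + 45526) = -29715*(9672 + 45526) = -29715*55198 = -1640208570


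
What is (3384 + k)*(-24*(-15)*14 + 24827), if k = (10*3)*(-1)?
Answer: 100173918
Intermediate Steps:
k = -30 (k = 30*(-1) = -30)
(3384 + k)*(-24*(-15)*14 + 24827) = (3384 - 30)*(-24*(-15)*14 + 24827) = 3354*(360*14 + 24827) = 3354*(5040 + 24827) = 3354*29867 = 100173918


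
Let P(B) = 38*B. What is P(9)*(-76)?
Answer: -25992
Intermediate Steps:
P(9)*(-76) = (38*9)*(-76) = 342*(-76) = -25992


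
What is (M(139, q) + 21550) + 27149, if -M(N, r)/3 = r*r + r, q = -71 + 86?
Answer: 47979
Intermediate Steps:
q = 15
M(N, r) = -3*r - 3*r**2 (M(N, r) = -3*(r*r + r) = -3*(r**2 + r) = -3*(r + r**2) = -3*r - 3*r**2)
(M(139, q) + 21550) + 27149 = (-3*15*(1 + 15) + 21550) + 27149 = (-3*15*16 + 21550) + 27149 = (-720 + 21550) + 27149 = 20830 + 27149 = 47979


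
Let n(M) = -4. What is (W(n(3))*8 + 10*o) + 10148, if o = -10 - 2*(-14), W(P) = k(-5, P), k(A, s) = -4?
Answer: 10296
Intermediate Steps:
W(P) = -4
o = 18 (o = -10 + 28 = 18)
(W(n(3))*8 + 10*o) + 10148 = (-4*8 + 10*18) + 10148 = (-32 + 180) + 10148 = 148 + 10148 = 10296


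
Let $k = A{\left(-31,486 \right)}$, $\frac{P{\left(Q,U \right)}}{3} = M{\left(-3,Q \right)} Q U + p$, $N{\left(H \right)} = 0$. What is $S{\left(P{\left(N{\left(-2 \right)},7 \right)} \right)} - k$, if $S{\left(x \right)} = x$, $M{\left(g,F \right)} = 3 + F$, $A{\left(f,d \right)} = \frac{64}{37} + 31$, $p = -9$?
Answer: $- \frac{2210}{37} \approx -59.73$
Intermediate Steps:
$A{\left(f,d \right)} = \frac{1211}{37}$ ($A{\left(f,d \right)} = 64 \cdot \frac{1}{37} + 31 = \frac{64}{37} + 31 = \frac{1211}{37}$)
$P{\left(Q,U \right)} = -27 + 3 Q U \left(3 + Q\right)$ ($P{\left(Q,U \right)} = 3 \left(\left(3 + Q\right) Q U - 9\right) = 3 \left(Q \left(3 + Q\right) U - 9\right) = 3 \left(Q U \left(3 + Q\right) - 9\right) = 3 \left(-9 + Q U \left(3 + Q\right)\right) = -27 + 3 Q U \left(3 + Q\right)$)
$k = \frac{1211}{37} \approx 32.73$
$S{\left(P{\left(N{\left(-2 \right)},7 \right)} \right)} - k = \left(-27 + 3 \cdot 0 \cdot 7 \left(3 + 0\right)\right) - \frac{1211}{37} = \left(-27 + 3 \cdot 0 \cdot 7 \cdot 3\right) - \frac{1211}{37} = \left(-27 + 0\right) - \frac{1211}{37} = -27 - \frac{1211}{37} = - \frac{2210}{37}$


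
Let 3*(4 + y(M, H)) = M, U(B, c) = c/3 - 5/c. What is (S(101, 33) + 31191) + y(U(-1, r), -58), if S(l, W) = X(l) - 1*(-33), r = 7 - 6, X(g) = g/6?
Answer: 562235/18 ≈ 31235.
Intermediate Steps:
X(g) = g/6 (X(g) = g*(⅙) = g/6)
r = 1
U(B, c) = -5/c + c/3 (U(B, c) = c*(⅓) - 5/c = c/3 - 5/c = -5/c + c/3)
y(M, H) = -4 + M/3
S(l, W) = 33 + l/6 (S(l, W) = l/6 - 1*(-33) = l/6 + 33 = 33 + l/6)
(S(101, 33) + 31191) + y(U(-1, r), -58) = ((33 + (⅙)*101) + 31191) + (-4 + (-5/1 + (⅓)*1)/3) = ((33 + 101/6) + 31191) + (-4 + (-5*1 + ⅓)/3) = (299/6 + 31191) + (-4 + (-5 + ⅓)/3) = 187445/6 + (-4 + (⅓)*(-14/3)) = 187445/6 + (-4 - 14/9) = 187445/6 - 50/9 = 562235/18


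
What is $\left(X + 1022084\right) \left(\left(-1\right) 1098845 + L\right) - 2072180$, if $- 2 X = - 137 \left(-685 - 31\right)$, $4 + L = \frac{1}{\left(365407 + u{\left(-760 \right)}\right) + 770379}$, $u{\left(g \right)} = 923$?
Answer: $- \frac{405132145443365780}{378903} \approx -1.0692 \cdot 10^{12}$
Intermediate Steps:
$L = - \frac{4546835}{1136709}$ ($L = -4 + \frac{1}{\left(365407 + 923\right) + 770379} = -4 + \frac{1}{366330 + 770379} = -4 + \frac{1}{1136709} = - \frac{4546835}{1136709} \approx -4.0$)
$X = -49046$ ($X = - \frac{\left(-137\right) \left(-685 - 31\right)}{2} = - \frac{\left(-137\right) \left(-716\right)}{2} = \left(- \frac{1}{2}\right) 98092 = -49046$)
$\left(X + 1022084\right) \left(\left(-1\right) 1098845 + L\right) - 2072180 = \left(-49046 + 1022084\right) \left(\left(-1\right) 1098845 - \frac{4546835}{1136709}\right) - 2072180 = 973038 \left(-1098845 - \frac{4546835}{1136709}\right) - 2072180 = 973038 \left(- \frac{1249071547940}{1136709}\right) - 2072180 = - \frac{405131360288147240}{378903} - 2072180 = - \frac{405132145443365780}{378903}$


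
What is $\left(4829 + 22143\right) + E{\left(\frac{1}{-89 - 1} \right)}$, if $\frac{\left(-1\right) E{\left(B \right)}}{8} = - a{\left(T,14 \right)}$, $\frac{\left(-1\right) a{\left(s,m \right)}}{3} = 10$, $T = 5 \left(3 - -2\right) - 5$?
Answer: $26732$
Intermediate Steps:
$T = 20$ ($T = 5 \left(3 + 2\right) - 5 = 5 \cdot 5 - 5 = 25 - 5 = 20$)
$a{\left(s,m \right)} = -30$ ($a{\left(s,m \right)} = \left(-3\right) 10 = -30$)
$E{\left(B \right)} = -240$ ($E{\left(B \right)} = - 8 \left(\left(-1\right) \left(-30\right)\right) = \left(-8\right) 30 = -240$)
$\left(4829 + 22143\right) + E{\left(\frac{1}{-89 - 1} \right)} = \left(4829 + 22143\right) - 240 = 26972 - 240 = 26732$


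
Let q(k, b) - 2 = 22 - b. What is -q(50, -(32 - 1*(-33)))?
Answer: -89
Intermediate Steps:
q(k, b) = 24 - b (q(k, b) = 2 + (22 - b) = 24 - b)
-q(50, -(32 - 1*(-33))) = -(24 - (-1)*(32 - 1*(-33))) = -(24 - (-1)*(32 + 33)) = -(24 - (-1)*65) = -(24 - 1*(-65)) = -(24 + 65) = -1*89 = -89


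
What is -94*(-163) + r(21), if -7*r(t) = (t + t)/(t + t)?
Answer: 107253/7 ≈ 15322.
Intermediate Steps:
r(t) = -⅐ (r(t) = -(t + t)/(7*(t + t)) = -2*t/(7*(2*t)) = -2*t*1/(2*t)/7 = -⅐*1 = -⅐)
-94*(-163) + r(21) = -94*(-163) - ⅐ = 15322 - ⅐ = 107253/7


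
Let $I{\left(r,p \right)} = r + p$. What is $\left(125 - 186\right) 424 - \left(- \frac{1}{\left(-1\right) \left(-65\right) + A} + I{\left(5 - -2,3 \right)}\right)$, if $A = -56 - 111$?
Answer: $- \frac{2639149}{102} \approx -25874.0$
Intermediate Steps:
$A = -167$ ($A = -56 - 111 = -167$)
$I{\left(r,p \right)} = p + r$
$\left(125 - 186\right) 424 - \left(- \frac{1}{\left(-1\right) \left(-65\right) + A} + I{\left(5 - -2,3 \right)}\right) = \left(125 - 186\right) 424 - \left(8 + 2 - \frac{1}{\left(-1\right) \left(-65\right) - 167}\right) = \left(125 - 186\right) 424 + \left(\frac{1}{65 - 167} - \left(3 + \left(5 + 2\right)\right)\right) = \left(-61\right) 424 + \left(\frac{1}{-102} - \left(3 + 7\right)\right) = -25864 - \frac{1021}{102} = - \frac{2639149}{102}$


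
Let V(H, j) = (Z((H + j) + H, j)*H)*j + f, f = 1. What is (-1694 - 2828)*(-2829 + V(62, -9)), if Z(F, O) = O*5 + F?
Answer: 189417536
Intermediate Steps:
Z(F, O) = F + 5*O (Z(F, O) = 5*O + F = F + 5*O)
V(H, j) = 1 + H*j*(2*H + 6*j) (V(H, j) = ((((H + j) + H) + 5*j)*H)*j + 1 = (((j + 2*H) + 5*j)*H)*j + 1 = ((2*H + 6*j)*H)*j + 1 = (H*(2*H + 6*j))*j + 1 = H*j*(2*H + 6*j) + 1 = 1 + H*j*(2*H + 6*j))
(-1694 - 2828)*(-2829 + V(62, -9)) = (-1694 - 2828)*(-2829 + (1 + 2*62*(-9)*(62 + 3*(-9)))) = -4522*(-2829 + (1 + 2*62*(-9)*(62 - 27))) = -4522*(-2829 + (1 + 2*62*(-9)*35)) = -4522*(-2829 + (1 - 39060)) = -4522*(-2829 - 39059) = -4522*(-41888) = 189417536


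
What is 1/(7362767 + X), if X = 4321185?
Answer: 1/11683952 ≈ 8.5587e-8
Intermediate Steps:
1/(7362767 + X) = 1/(7362767 + 4321185) = 1/11683952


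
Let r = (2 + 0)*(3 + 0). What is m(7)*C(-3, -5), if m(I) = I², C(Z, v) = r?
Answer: 294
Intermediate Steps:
r = 6 (r = 2*3 = 6)
C(Z, v) = 6
m(7)*C(-3, -5) = 7²*6 = 49*6 = 294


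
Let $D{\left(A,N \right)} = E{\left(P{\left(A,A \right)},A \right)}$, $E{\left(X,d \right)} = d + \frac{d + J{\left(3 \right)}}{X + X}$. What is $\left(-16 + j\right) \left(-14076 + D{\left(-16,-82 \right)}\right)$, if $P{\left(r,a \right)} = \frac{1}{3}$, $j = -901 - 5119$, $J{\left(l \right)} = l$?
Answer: $85177014$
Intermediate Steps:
$j = -6020$
$P{\left(r,a \right)} = \frac{1}{3}$
$E{\left(X,d \right)} = d + \frac{3 + d}{2 X}$ ($E{\left(X,d \right)} = d + \frac{d + 3}{X + X} = d + \frac{3 + d}{2 X}$)
$D{\left(A,N \right)} = \frac{9}{2} + \frac{5 A}{2}$ ($D{\left(A,N \right)} = \frac{\frac{1}{\frac{1}{3}} \left(3 + A + 2 \cdot \frac{1}{3} A\right)}{2} = \frac{1}{2} \cdot 3 \left(3 + A + \frac{2 A}{3}\right) = \frac{1}{2} \cdot 3 \left(3 + \frac{5 A}{3}\right) = \frac{9}{2} + \frac{5 A}{2}$)
$\left(-16 + j\right) \left(-14076 + D{\left(-16,-82 \right)}\right) = \left(-16 - 6020\right) \left(-14076 + \left(\frac{9}{2} + \frac{5}{2} \left(-16\right)\right)\right) = - 6036 \left(-14076 + \left(\frac{9}{2} - 40\right)\right) = - 6036 \left(-14076 - \frac{71}{2}\right) = \left(-6036\right) \left(- \frac{28223}{2}\right) = 85177014$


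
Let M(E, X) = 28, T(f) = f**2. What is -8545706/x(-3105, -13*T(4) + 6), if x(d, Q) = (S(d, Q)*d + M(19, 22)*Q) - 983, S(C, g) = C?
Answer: -4272853/4817193 ≈ -0.88700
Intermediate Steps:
x(d, Q) = -983 + d**2 + 28*Q (x(d, Q) = (d*d + 28*Q) - 983 = (d**2 + 28*Q) - 983 = -983 + d**2 + 28*Q)
-8545706/x(-3105, -13*T(4) + 6) = -8545706/(-983 + (-3105)**2 + 28*(-13*4**2 + 6)) = -8545706/(-983 + 9641025 + 28*(-13*16 + 6)) = -8545706/(-983 + 9641025 + 28*(-208 + 6)) = -8545706/(-983 + 9641025 + 28*(-202)) = -8545706/(-983 + 9641025 - 5656) = -8545706/9634386 = -8545706*1/9634386 = -4272853/4817193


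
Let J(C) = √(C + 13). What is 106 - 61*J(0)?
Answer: 106 - 61*√13 ≈ -113.94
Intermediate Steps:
J(C) = √(13 + C)
106 - 61*J(0) = 106 - 61*√(13 + 0) = 106 - 61*√13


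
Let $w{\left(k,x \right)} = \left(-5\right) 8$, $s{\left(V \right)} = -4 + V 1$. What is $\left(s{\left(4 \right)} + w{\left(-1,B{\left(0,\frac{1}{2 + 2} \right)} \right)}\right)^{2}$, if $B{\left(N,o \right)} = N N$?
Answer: $1600$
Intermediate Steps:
$s{\left(V \right)} = -4 + V$
$B{\left(N,o \right)} = N^{2}$
$w{\left(k,x \right)} = -40$
$\left(s{\left(4 \right)} + w{\left(-1,B{\left(0,\frac{1}{2 + 2} \right)} \right)}\right)^{2} = \left(\left(-4 + 4\right) - 40\right)^{2} = \left(0 - 40\right)^{2} = \left(-40\right)^{2} = 1600$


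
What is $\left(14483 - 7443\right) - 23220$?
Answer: $-16180$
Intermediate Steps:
$\left(14483 - 7443\right) - 23220 = 7040 - 23220 = -16180$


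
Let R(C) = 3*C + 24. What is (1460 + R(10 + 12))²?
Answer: 2402500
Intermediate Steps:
R(C) = 24 + 3*C
(1460 + R(10 + 12))² = (1460 + (24 + 3*(10 + 12)))² = (1460 + (24 + 3*22))² = (1460 + (24 + 66))² = (1460 + 90)² = 1550² = 2402500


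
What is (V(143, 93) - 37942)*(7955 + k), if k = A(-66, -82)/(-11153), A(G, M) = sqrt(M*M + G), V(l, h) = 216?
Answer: -300110330 + 37726*sqrt(6658)/11153 ≈ -3.0011e+8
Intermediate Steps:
A(G, M) = sqrt(G + M**2) (A(G, M) = sqrt(M**2 + G) = sqrt(G + M**2))
k = -sqrt(6658)/11153 (k = sqrt(-66 + (-82)**2)/(-11153) = sqrt(-66 + 6724)*(-1/11153) = sqrt(6658)*(-1/11153) = -sqrt(6658)/11153 ≈ -0.0073161)
(V(143, 93) - 37942)*(7955 + k) = (216 - 37942)*(7955 - sqrt(6658)/11153) = -37726*(7955 - sqrt(6658)/11153) = -300110330 + 37726*sqrt(6658)/11153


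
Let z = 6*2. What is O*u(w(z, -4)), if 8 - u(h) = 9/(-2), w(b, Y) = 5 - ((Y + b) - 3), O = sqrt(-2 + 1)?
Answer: 25*I/2 ≈ 12.5*I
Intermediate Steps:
z = 12
O = I (O = sqrt(-1) = I ≈ 1.0*I)
w(b, Y) = 8 - Y - b (w(b, Y) = 5 - (-3 + Y + b) = 5 + (3 - Y - b) = 8 - Y - b)
u(h) = 25/2 (u(h) = 8 - 9/(-2) = 8 - 9*(-1)/2 = 8 - 1*(-9/2) = 8 + 9/2 = 25/2)
O*u(w(z, -4)) = I*(25/2) = 25*I/2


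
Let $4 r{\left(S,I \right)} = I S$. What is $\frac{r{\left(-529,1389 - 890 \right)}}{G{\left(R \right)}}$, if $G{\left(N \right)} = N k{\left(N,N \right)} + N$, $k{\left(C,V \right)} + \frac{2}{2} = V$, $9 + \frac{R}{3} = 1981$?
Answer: $- \frac{263971}{139996224} \approx -0.0018856$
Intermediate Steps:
$R = 5916$ ($R = -27 + 3 \cdot 1981 = -27 + 5943 = 5916$)
$k{\left(C,V \right)} = -1 + V$
$G{\left(N \right)} = N + N \left(-1 + N\right)$ ($G{\left(N \right)} = N \left(-1 + N\right) + N = N + N \left(-1 + N\right)$)
$r{\left(S,I \right)} = \frac{I S}{4}$
$\frac{r{\left(-529,1389 - 890 \right)}}{G{\left(R \right)}} = \frac{\frac{1}{4} \left(1389 - 890\right) \left(-529\right)}{5916^{2}} = \frac{\frac{1}{4} \left(1389 - 890\right) \left(-529\right)}{34999056} = \frac{1}{4} \cdot 499 \left(-529\right) \frac{1}{34999056} = \left(- \frac{263971}{4}\right) \frac{1}{34999056} = - \frac{263971}{139996224}$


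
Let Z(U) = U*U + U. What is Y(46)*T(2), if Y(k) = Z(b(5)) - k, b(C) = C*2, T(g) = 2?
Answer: 128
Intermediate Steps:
b(C) = 2*C
Z(U) = U + U² (Z(U) = U² + U = U + U²)
Y(k) = 110 - k (Y(k) = (2*5)*(1 + 2*5) - k = 10*(1 + 10) - k = 10*11 - k = 110 - k)
Y(46)*T(2) = (110 - 1*46)*2 = (110 - 46)*2 = 64*2 = 128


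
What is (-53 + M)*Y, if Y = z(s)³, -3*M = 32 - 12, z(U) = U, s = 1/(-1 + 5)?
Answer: -179/192 ≈ -0.93229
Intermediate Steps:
s = ¼ (s = 1/4 = ¼ ≈ 0.25000)
M = -20/3 (M = -(32 - 12)/3 = -⅓*20 = -20/3 ≈ -6.6667)
Y = 1/64 (Y = (¼)³ = 1/64 ≈ 0.015625)
(-53 + M)*Y = (-53 - 20/3)*(1/64) = -179/3*1/64 = -179/192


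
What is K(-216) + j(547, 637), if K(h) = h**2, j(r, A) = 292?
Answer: 46948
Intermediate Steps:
K(-216) + j(547, 637) = (-216)**2 + 292 = 46656 + 292 = 46948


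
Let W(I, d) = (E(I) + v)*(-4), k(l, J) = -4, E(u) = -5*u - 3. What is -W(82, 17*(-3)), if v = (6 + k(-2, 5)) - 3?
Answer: -1656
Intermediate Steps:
E(u) = -3 - 5*u
v = -1 (v = (6 - 4) - 3 = 2 - 3 = -1)
W(I, d) = 16 + 20*I (W(I, d) = ((-3 - 5*I) - 1)*(-4) = (-4 - 5*I)*(-4) = 16 + 20*I)
-W(82, 17*(-3)) = -(16 + 20*82) = -(16 + 1640) = -1*1656 = -1656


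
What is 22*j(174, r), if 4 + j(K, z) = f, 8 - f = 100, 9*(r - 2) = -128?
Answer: -2112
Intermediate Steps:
r = -110/9 (r = 2 + (1/9)*(-128) = 2 - 128/9 = -110/9 ≈ -12.222)
f = -92 (f = 8 - 1*100 = 8 - 100 = -92)
j(K, z) = -96 (j(K, z) = -4 - 92 = -96)
22*j(174, r) = 22*(-96) = -2112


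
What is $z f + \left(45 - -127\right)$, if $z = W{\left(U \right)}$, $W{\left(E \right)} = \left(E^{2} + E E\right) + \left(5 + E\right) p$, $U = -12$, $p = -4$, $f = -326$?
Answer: $-102844$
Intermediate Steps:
$W{\left(E \right)} = -20 - 4 E + 2 E^{2}$ ($W{\left(E \right)} = \left(E^{2} + E E\right) + \left(5 + E\right) \left(-4\right) = \left(E^{2} + E^{2}\right) - \left(20 + 4 E\right) = 2 E^{2} - \left(20 + 4 E\right) = -20 - 4 E + 2 E^{2}$)
$z = 316$ ($z = -20 - -48 + 2 \left(-12\right)^{2} = -20 + 48 + 2 \cdot 144 = -20 + 48 + 288 = 316$)
$z f + \left(45 - -127\right) = 316 \left(-326\right) + \left(45 - -127\right) = -103016 + \left(45 + 127\right) = -103016 + 172 = -102844$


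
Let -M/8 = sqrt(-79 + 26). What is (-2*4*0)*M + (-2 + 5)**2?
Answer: 9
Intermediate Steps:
M = -8*I*sqrt(53) (M = -8*sqrt(-79 + 26) = -8*I*sqrt(53) ≈ -58.241*I)
(-2*4*0)*M + (-2 + 5)**2 = (-2*4*0)*(-8*I*sqrt(53)) + (-2 + 5)**2 = (-8*0)*(-8*I*sqrt(53)) + 3**2 = 0*(-8*I*sqrt(53)) + 9 = 0 + 9 = 9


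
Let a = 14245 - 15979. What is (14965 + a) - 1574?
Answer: 11657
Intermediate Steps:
a = -1734
(14965 + a) - 1574 = (14965 - 1734) - 1574 = 13231 - 1574 = 11657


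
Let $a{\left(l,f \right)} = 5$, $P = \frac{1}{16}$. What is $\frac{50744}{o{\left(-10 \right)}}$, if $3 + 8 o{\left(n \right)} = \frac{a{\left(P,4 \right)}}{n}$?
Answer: $- \frac{811904}{7} \approx -1.1599 \cdot 10^{5}$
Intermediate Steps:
$P = \frac{1}{16} \approx 0.0625$
$o{\left(n \right)} = - \frac{3}{8} + \frac{5}{8 n}$ ($o{\left(n \right)} = - \frac{3}{8} + \frac{5 \frac{1}{n}}{8} = - \frac{3}{8} + \frac{5}{8 n}$)
$\frac{50744}{o{\left(-10 \right)}} = \frac{50744}{\frac{1}{8} \frac{1}{-10} \left(5 - -30\right)} = \frac{50744}{\frac{1}{8} \left(- \frac{1}{10}\right) \left(5 + 30\right)} = \frac{50744}{\frac{1}{8} \left(- \frac{1}{10}\right) 35} = \frac{50744}{- \frac{7}{16}} = 50744 \left(- \frac{16}{7}\right) = - \frac{811904}{7}$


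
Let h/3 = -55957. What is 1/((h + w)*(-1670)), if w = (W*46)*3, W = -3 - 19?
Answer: 1/285414690 ≈ 3.5037e-9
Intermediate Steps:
W = -22
h = -167871 (h = 3*(-55957) = -167871)
w = -3036 (w = -22*46*3 = -1012*3 = -3036)
1/((h + w)*(-1670)) = 1/(-167871 - 3036*(-1670)) = -1/1670/(-170907) = -1/170907*(-1/1670) = 1/285414690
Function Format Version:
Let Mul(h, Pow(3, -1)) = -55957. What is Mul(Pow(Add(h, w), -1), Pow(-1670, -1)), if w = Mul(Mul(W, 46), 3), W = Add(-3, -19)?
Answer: Rational(1, 285414690) ≈ 3.5037e-9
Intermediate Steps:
W = -22
h = -167871 (h = Mul(3, -55957) = -167871)
w = -3036 (w = Mul(Mul(-22, 46), 3) = Mul(-1012, 3) = -3036)
Mul(Pow(Add(h, w), -1), Pow(-1670, -1)) = Mul(Pow(Add(-167871, -3036), -1), Pow(-1670, -1)) = Mul(Pow(-170907, -1), Rational(-1, 1670)) = Mul(Rational(-1, 170907), Rational(-1, 1670)) = Rational(1, 285414690)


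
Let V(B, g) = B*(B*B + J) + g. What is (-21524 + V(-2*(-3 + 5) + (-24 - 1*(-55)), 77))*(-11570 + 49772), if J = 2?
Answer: -65325420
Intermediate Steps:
V(B, g) = g + B*(2 + B²) (V(B, g) = B*(B*B + 2) + g = B*(B² + 2) + g = B*(2 + B²) + g = g + B*(2 + B²))
(-21524 + V(-2*(-3 + 5) + (-24 - 1*(-55)), 77))*(-11570 + 49772) = (-21524 + (77 + (-2*(-3 + 5) + (-24 - 1*(-55)))³ + 2*(-2*(-3 + 5) + (-24 - 1*(-55)))))*(-11570 + 49772) = (-21524 + (77 + (-2*2 + (-24 + 55))³ + 2*(-2*2 + (-24 + 55))))*38202 = (-21524 + (77 + (-4 + 31)³ + 2*(-4 + 31)))*38202 = (-21524 + (77 + 27³ + 2*27))*38202 = (-21524 + (77 + 19683 + 54))*38202 = (-21524 + 19814)*38202 = -1710*38202 = -65325420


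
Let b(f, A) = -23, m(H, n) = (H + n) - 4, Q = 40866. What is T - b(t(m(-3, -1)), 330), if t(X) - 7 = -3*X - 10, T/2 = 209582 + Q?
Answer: 500919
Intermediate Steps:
m(H, n) = -4 + H + n
T = 500896 (T = 2*(209582 + 40866) = 2*250448 = 500896)
t(X) = -3 - 3*X (t(X) = 7 + (-3*X - 10) = 7 + (-10 - 3*X) = -3 - 3*X)
T - b(t(m(-3, -1)), 330) = 500896 - 1*(-23) = 500896 + 23 = 500919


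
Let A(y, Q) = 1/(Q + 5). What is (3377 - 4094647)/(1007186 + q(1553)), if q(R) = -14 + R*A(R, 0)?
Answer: -1076650/265127 ≈ -4.0609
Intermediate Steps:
A(y, Q) = 1/(5 + Q)
q(R) = -14 + R/5 (q(R) = -14 + R/(5 + 0) = -14 + R/5)
(3377 - 4094647)/(1007186 + q(1553)) = (3377 - 4094647)/(1007186 + (-14 + (⅕)*1553)) = -4091270/(1007186 + (-14 + 1553/5)) = -4091270/(1007186 + 1483/5) = -4091270/5037413/5 = -4091270*5/5037413 = -1076650/265127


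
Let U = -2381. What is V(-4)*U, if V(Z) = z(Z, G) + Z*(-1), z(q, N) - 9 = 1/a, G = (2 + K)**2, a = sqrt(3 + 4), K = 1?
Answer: -30953 - 2381*sqrt(7)/7 ≈ -31853.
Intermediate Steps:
a = sqrt(7) ≈ 2.6458
G = 9 (G = (2 + 1)**2 = 3**2 = 9)
z(q, N) = 9 + sqrt(7)/7 (z(q, N) = 9 + 1/(sqrt(7)) = 9 + sqrt(7)/7)
V(Z) = 9 - Z + sqrt(7)/7 (V(Z) = (9 + sqrt(7)/7) + Z*(-1) = (9 + sqrt(7)/7) - Z = 9 - Z + sqrt(7)/7)
V(-4)*U = (9 - 1*(-4) + sqrt(7)/7)*(-2381) = (9 + 4 + sqrt(7)/7)*(-2381) = (13 + sqrt(7)/7)*(-2381) = -30953 - 2381*sqrt(7)/7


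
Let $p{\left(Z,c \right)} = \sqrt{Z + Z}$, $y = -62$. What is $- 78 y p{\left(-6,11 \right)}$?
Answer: $9672 i \sqrt{3} \approx 16752.0 i$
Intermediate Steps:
$p{\left(Z,c \right)} = \sqrt{2} \sqrt{Z}$ ($p{\left(Z,c \right)} = \sqrt{2 Z} = \sqrt{2} \sqrt{Z}$)
$- 78 y p{\left(-6,11 \right)} = \left(-78\right) \left(-62\right) \sqrt{2} \sqrt{-6} = 4836 \sqrt{2} i \sqrt{6} = 4836 \cdot 2 i \sqrt{3} = 9672 i \sqrt{3}$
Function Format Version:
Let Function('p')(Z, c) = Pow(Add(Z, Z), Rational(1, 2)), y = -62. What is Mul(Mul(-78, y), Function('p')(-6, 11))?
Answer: Mul(9672, I, Pow(3, Rational(1, 2))) ≈ Mul(16752., I)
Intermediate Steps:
Function('p')(Z, c) = Mul(Pow(2, Rational(1, 2)), Pow(Z, Rational(1, 2))) (Function('p')(Z, c) = Pow(Mul(2, Z), Rational(1, 2)) = Mul(Pow(2, Rational(1, 2)), Pow(Z, Rational(1, 2))))
Mul(Mul(-78, y), Function('p')(-6, 11)) = Mul(Mul(-78, -62), Mul(Pow(2, Rational(1, 2)), Pow(-6, Rational(1, 2)))) = Mul(4836, Mul(Pow(2, Rational(1, 2)), Mul(I, Pow(6, Rational(1, 2))))) = Mul(4836, Mul(2, I, Pow(3, Rational(1, 2)))) = Mul(9672, I, Pow(3, Rational(1, 2)))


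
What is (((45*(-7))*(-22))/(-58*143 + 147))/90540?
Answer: -77/8195882 ≈ -9.3950e-6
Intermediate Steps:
(((45*(-7))*(-22))/(-58*143 + 147))/90540 = ((-315*(-22))/(-8294 + 147))*(1/90540) = (6930/(-8147))*(1/90540) = (6930*(-1/8147))*(1/90540) = -6930/8147*1/90540 = -77/8195882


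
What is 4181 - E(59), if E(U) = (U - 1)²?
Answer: 817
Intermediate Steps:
E(U) = (-1 + U)²
4181 - E(59) = 4181 - (-1 + 59)² = 4181 - 1*58² = 4181 - 1*3364 = 4181 - 3364 = 817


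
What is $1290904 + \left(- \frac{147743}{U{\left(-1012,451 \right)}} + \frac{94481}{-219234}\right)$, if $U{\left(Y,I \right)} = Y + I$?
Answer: $\frac{17644552661413}{13665586} \approx 1.2912 \cdot 10^{6}$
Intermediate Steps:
$U{\left(Y,I \right)} = I + Y$
$1290904 + \left(- \frac{147743}{U{\left(-1012,451 \right)}} + \frac{94481}{-219234}\right) = 1290904 - \left(\frac{94481}{219234} + \frac{147743}{451 - 1012}\right) = 1290904 - \left(\frac{94481}{219234} + \frac{147743}{-561}\right) = 1290904 - - \frac{3593031669}{13665586} = 1290904 + \left(\frac{147743}{561} - \frac{94481}{219234}\right) = 1290904 + \frac{3593031669}{13665586} = \frac{17644552661413}{13665586}$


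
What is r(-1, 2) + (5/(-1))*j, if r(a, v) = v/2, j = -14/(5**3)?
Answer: 39/25 ≈ 1.5600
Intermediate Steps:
j = -14/125 ≈ -0.11200
r(a, v) = v/2 (r(a, v) = v*(1/2) = v/2)
r(-1, 2) + (5/(-1))*j = (1/2)*2 + (5/(-1))*(-14/125) = 1 + (5*(-1))*(-14/125) = 1 - 5*(-14/125) = 1 + 14/25 = 39/25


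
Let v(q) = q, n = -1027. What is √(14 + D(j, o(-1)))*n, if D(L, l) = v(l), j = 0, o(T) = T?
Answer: -1027*√13 ≈ -3702.9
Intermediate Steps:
D(L, l) = l
√(14 + D(j, o(-1)))*n = √(14 - 1)*(-1027) = √13*(-1027) = -1027*√13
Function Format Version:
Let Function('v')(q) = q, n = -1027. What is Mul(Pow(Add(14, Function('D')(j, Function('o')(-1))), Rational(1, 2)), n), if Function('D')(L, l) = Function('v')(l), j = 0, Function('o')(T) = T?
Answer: Mul(-1027, Pow(13, Rational(1, 2))) ≈ -3702.9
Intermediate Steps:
Function('D')(L, l) = l
Mul(Pow(Add(14, Function('D')(j, Function('o')(-1))), Rational(1, 2)), n) = Mul(Pow(Add(14, -1), Rational(1, 2)), -1027) = Mul(Pow(13, Rational(1, 2)), -1027) = Mul(-1027, Pow(13, Rational(1, 2)))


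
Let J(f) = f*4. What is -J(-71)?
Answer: 284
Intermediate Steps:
J(f) = 4*f
-J(-71) = -4*(-71) = -1*(-284) = 284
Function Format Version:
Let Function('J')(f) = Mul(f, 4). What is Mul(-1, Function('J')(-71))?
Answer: 284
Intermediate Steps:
Function('J')(f) = Mul(4, f)
Mul(-1, Function('J')(-71)) = Mul(-1, Mul(4, -71)) = Mul(-1, -284) = 284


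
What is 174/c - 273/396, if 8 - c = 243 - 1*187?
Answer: -1139/264 ≈ -4.3144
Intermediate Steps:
c = -48 (c = 8 - (243 - 1*187) = 8 - (243 - 187) = 8 - 1*56 = 8 - 56 = -48)
174/c - 273/396 = 174/(-48) - 273/396 = 174*(-1/48) - 273*1/396 = -29/8 - 91/132 = -1139/264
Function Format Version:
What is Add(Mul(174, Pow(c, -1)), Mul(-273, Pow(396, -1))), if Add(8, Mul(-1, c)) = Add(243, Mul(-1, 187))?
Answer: Rational(-1139, 264) ≈ -4.3144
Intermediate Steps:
c = -48 (c = Add(8, Mul(-1, Add(243, Mul(-1, 187)))) = Add(8, Mul(-1, Add(243, -187))) = Add(8, Mul(-1, 56)) = Add(8, -56) = -48)
Add(Mul(174, Pow(c, -1)), Mul(-273, Pow(396, -1))) = Add(Mul(174, Pow(-48, -1)), Mul(-273, Pow(396, -1))) = Add(Mul(174, Rational(-1, 48)), Mul(-273, Rational(1, 396))) = Add(Rational(-29, 8), Rational(-91, 132)) = Rational(-1139, 264)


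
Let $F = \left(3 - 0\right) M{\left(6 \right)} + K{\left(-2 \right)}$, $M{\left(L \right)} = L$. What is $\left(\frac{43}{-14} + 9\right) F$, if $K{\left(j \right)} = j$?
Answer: $\frac{664}{7} \approx 94.857$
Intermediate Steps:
$F = 16$ ($F = \left(3 - 0\right) 6 - 2 = \left(3 + 0\right) 6 - 2 = 3 \cdot 6 - 2 = 18 - 2 = 16$)
$\left(\frac{43}{-14} + 9\right) F = \left(\frac{43}{-14} + 9\right) 16 = \left(43 \left(- \frac{1}{14}\right) + 9\right) 16 = \left(- \frac{43}{14} + 9\right) 16 = \frac{83}{14} \cdot 16 = \frac{664}{7}$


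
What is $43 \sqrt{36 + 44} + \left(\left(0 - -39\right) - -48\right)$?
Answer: $87 + 172 \sqrt{5} \approx 471.6$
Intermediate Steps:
$43 \sqrt{36 + 44} + \left(\left(0 - -39\right) - -48\right) = 43 \sqrt{80} + \left(\left(0 + 39\right) + 48\right) = 43 \cdot 4 \sqrt{5} + \left(39 + 48\right) = 172 \sqrt{5} + 87 = 87 + 172 \sqrt{5}$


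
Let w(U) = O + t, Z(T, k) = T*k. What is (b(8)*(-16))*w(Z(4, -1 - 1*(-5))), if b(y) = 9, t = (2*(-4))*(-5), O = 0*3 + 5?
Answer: -6480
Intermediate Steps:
O = 5 (O = 0 + 5 = 5)
t = 40 (t = -8*(-5) = 40)
w(U) = 45 (w(U) = 5 + 40 = 45)
(b(8)*(-16))*w(Z(4, -1 - 1*(-5))) = (9*(-16))*45 = -144*45 = -6480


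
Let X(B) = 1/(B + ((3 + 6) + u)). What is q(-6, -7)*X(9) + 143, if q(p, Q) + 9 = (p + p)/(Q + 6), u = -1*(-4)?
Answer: 3149/22 ≈ 143.14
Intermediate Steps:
u = 4
X(B) = 1/(13 + B) (X(B) = 1/(B + ((3 + 6) + 4)) = 1/(B + (9 + 4)) = 1/(B + 13) = 1/(13 + B))
q(p, Q) = -9 + 2*p/(6 + Q) (q(p, Q) = -9 + (p + p)/(Q + 6) = -9 + (2*p)/(6 + Q) = -9 + 2*p/(6 + Q))
q(-6, -7)*X(9) + 143 = ((-54 - 9*(-7) + 2*(-6))/(6 - 7))/(13 + 9) + 143 = ((-54 + 63 - 12)/(-1))/22 + 143 = -1*(-3)*(1/22) + 143 = 3*(1/22) + 143 = 3/22 + 143 = 3149/22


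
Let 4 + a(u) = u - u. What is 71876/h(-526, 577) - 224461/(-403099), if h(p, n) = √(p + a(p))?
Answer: 224461/403099 - 35938*I*√530/265 ≈ 0.55684 - 3122.1*I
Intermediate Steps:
a(u) = -4 (a(u) = -4 + (u - u) = -4 + 0 = -4)
h(p, n) = √(-4 + p) (h(p, n) = √(p - 4) = √(-4 + p))
71876/h(-526, 577) - 224461/(-403099) = 71876/(√(-4 - 526)) - 224461/(-403099) = 71876/(√(-530)) - 224461*(-1/403099) = 71876/((I*√530)) + 224461/403099 = 71876*(-I*√530/530) + 224461/403099 = -35938*I*√530/265 + 224461/403099 = 224461/403099 - 35938*I*√530/265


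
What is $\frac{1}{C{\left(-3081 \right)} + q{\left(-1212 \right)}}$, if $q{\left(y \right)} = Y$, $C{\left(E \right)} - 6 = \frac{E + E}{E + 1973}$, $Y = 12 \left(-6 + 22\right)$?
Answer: $\frac{554}{112773} \approx 0.0049125$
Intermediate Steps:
$Y = 192$ ($Y = 12 \cdot 16 = 192$)
$C{\left(E \right)} = 6 + \frac{2 E}{1973 + E}$ ($C{\left(E \right)} = 6 + \frac{E + E}{E + 1973} = 6 + \frac{2 E}{1973 + E}$)
$q{\left(y \right)} = 192$
$\frac{1}{C{\left(-3081 \right)} + q{\left(-1212 \right)}} = \frac{1}{\frac{2 \left(5919 + 4 \left(-3081\right)\right)}{1973 - 3081} + 192} = \frac{1}{\frac{2 \left(5919 - 12324\right)}{-1108} + 192} = \frac{1}{2 \left(- \frac{1}{1108}\right) \left(-6405\right) + 192} = \frac{1}{\frac{6405}{554} + 192} = \frac{1}{\frac{112773}{554}} = \frac{554}{112773}$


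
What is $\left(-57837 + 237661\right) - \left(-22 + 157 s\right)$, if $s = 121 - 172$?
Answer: $187853$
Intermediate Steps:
$s = -51$
$\left(-57837 + 237661\right) - \left(-22 + 157 s\right) = \left(-57837 + 237661\right) + \left(\left(-157\right) \left(-51\right) + 22\right) = 179824 + \left(8007 + 22\right) = 179824 + 8029 = 187853$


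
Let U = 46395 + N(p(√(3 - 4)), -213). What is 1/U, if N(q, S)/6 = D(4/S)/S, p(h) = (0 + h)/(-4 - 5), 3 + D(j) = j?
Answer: 15123/701632871 ≈ 2.1554e-5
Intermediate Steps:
D(j) = -3 + j
p(h) = -h/9 (p(h) = h/(-9) = h*(-⅑) = -h/9)
N(q, S) = 6*(-3 + 4/S)/S (N(q, S) = 6*((-3 + 4/S)/S) = 6*(-3 + 4/S)/S)
U = 701632871/15123 (U = 46395 + 6*(4 - 3*(-213))/(-213)² = 46395 + 6*(1/45369)*(4 + 639) = 46395 + 6*(1/45369)*643 = 46395 + 1286/15123 = 701632871/15123 ≈ 46395.)
1/U = 1/(701632871/15123) = 15123/701632871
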